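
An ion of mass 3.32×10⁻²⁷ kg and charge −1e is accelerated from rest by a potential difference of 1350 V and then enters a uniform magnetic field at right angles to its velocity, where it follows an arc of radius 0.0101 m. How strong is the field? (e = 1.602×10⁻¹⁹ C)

B ≈ 0.741 T

v = √(2|q|V/m) = √(2·1.602×10⁻¹⁹·1350/3.32×10⁻²⁷) ≈ 3.609×10⁵ m/s.
B = mv/(|q|r) = (3.32×10⁻²⁷)(3.609×10⁵)/((1.602×10⁻¹⁹)(0.0101)) ≈ 0.741 T.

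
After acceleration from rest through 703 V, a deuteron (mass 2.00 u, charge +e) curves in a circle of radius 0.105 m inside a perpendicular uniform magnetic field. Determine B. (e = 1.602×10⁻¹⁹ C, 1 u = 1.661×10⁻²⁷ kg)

B ≈ 0.0514 T

v = √(2|q|V/m) = √(2·1.602×10⁻¹⁹·703/3.322×10⁻²⁷) ≈ 2.604×10⁵ m/s.
B = mv/(|q|r) = (3.322×10⁻²⁷)(2.604×10⁵)/((1.602×10⁻¹⁹)(0.105)) ≈ 0.0514 T.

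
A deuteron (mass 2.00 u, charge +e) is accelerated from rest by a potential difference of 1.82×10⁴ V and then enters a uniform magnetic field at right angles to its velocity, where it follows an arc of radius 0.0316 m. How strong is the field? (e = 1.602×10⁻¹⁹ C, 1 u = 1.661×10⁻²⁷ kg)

v = √(2|q|V/m) = √(2·1.602×10⁻¹⁹·1.82×10⁴/3.322×10⁻²⁷) ≈ 1.325×10⁶ m/s.
B = mv/(|q|r) = (3.322×10⁻²⁷)(1.325×10⁶)/((1.602×10⁻¹⁹)(0.0316)) ≈ 0.869 T.

B ≈ 0.869 T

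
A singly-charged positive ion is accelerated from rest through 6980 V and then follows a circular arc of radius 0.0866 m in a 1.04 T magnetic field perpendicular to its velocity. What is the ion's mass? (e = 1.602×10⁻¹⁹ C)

Combine |q|V = ½mv² and r = mv/(|q|B): eliminate v to get m = qB²r²/(2V).
m = (1.602×10⁻¹⁹)(1.04)²(0.0866)²/(2·6980) ≈ 9.31×10⁻²⁶ kg.

m ≈ 9.31×10⁻²⁶ kg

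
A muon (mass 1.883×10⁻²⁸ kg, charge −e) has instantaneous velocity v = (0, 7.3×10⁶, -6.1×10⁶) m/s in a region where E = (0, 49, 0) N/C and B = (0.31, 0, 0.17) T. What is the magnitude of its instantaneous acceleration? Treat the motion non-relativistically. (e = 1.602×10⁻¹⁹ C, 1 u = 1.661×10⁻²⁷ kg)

|a| ≈ 2.72×10¹⁵ m/s²

v×B = (1.24×10⁶, -1.89×10⁶, -2.26×10⁶) N/C.
E + v×B = (1.24×10⁶, -1.89×10⁶, -2.26×10⁶) N/C.
F = q(E + v×B) = (−1.602×10⁻¹⁹ C)·(1.24×10⁶, -1.89×10⁶, -2.26×10⁶) = (-1.99×10⁻¹³, 3.03×10⁻¹³, 3.63×10⁻¹³) N.
|a| = |F|/m = 5.126×10⁻¹³/1.883×10⁻²⁸ ≈ 2.72×10¹⁵ m/s².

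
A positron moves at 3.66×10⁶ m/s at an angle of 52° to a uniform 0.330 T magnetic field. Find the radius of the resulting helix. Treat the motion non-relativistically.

v⊥ = v sinθ = 3.66×10⁶·sin52° ≈ 2.884×10⁶ m/s.
r = m v⊥/(|q|B) = (9.109×10⁻³¹)(2.884×10⁶)/((1.602×10⁻¹⁹)(0.330)) ≈ 4.97×10⁻⁵ m.

r ≈ 4.97×10⁻⁵ m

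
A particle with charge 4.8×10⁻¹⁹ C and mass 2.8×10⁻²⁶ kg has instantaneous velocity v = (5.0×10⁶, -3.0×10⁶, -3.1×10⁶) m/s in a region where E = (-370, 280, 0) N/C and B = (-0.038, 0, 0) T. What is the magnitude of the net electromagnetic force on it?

v×B = (0, 1.18×10⁵, -1.14×10⁵) N/C.
E + v×B = (-370, 1.18×10⁵, -1.14×10⁵) N/C.
F = q(E + v×B) = (4.8×10⁻¹⁹ C)·(-370, 1.18×10⁵, -1.14×10⁵) = (-1.78×10⁻¹⁶, 5.67×10⁻¹⁴, -5.47×10⁻¹⁴) N.
|F| = 7.88×10⁻¹⁴ N.

|F| ≈ 7.88×10⁻¹⁴ N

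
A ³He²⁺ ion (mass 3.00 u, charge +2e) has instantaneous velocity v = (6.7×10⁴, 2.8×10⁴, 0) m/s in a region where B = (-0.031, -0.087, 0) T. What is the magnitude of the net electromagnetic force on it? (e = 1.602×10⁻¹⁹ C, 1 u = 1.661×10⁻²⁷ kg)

|F| ≈ 1.59×10⁻¹⁵ N

v×B = (0, 0, -4960) N/C.
F = q v×B = (3.204×10⁻¹⁹ C)·(0, 0, -4960) = (0, 0, -1.59×10⁻¹⁵) N.
|F| = 1.59×10⁻¹⁵ N.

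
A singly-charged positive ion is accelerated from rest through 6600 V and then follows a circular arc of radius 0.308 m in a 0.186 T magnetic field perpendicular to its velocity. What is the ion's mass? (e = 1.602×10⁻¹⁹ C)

Combine |q|V = ½mv² and r = mv/(|q|B): eliminate v to get m = qB²r²/(2V).
m = (1.602×10⁻¹⁹)(0.186)²(0.308)²/(2·6600) ≈ 3.98×10⁻²⁶ kg.

m ≈ 3.98×10⁻²⁶ kg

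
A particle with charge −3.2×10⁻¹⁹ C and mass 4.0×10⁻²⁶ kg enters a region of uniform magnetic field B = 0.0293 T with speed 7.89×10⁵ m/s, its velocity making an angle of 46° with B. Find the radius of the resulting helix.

v⊥ = v sinθ = 7.89×10⁵·sin46° ≈ 5.676×10⁵ m/s.
r = m v⊥/(|q|B) = (4.0×10⁻²⁶)(5.676×10⁵)/((3.2×10⁻¹⁹)(0.0293)) ≈ 2.42 m.

r ≈ 2.42 m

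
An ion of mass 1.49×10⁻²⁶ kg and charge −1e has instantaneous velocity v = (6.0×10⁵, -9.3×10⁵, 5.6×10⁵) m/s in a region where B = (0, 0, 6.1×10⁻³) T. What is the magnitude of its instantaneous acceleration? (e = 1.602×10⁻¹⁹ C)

|a| ≈ 7.26×10¹⁰ m/s²

v×B = (-5670, -3660, 0) N/C.
F = q v×B = (−1.602×10⁻¹⁹ C)·(-5670, -3660, 0) = (9.09×10⁻¹⁶, 5.86×10⁻¹⁶, 0) N.
|a| = |F|/m = 1.082×10⁻¹⁵/1.49×10⁻²⁶ ≈ 7.26×10¹⁰ m/s².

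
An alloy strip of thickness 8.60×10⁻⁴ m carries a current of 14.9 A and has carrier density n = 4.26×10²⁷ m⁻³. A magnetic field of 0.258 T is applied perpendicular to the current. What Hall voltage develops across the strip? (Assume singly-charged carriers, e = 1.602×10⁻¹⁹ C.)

V_H = IB/(n e t).
V_H = (14.9)(0.258)/((4.26×10²⁷)(1.602×10⁻¹⁹)(8.60×10⁻⁴)) ≈ 6.55×10⁻⁶ V.

V_H ≈ 6.55×10⁻⁶ V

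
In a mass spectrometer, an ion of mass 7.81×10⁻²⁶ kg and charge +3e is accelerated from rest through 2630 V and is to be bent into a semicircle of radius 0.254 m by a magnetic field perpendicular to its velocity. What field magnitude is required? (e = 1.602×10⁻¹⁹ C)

v = √(2|q|V/m) = √(2·4.806×10⁻¹⁹·2630/7.81×10⁻²⁶) ≈ 1.799×10⁵ m/s.
B = mv/(|q|r) = (7.81×10⁻²⁶)(1.799×10⁵)/((4.806×10⁻¹⁹)(0.254)) ≈ 0.115 T.

B ≈ 0.115 T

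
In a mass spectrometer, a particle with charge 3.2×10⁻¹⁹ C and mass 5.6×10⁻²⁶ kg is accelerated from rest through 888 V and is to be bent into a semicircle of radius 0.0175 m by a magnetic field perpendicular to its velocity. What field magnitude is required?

B ≈ 1.01 T

v = √(2|q|V/m) = √(2·3.2×10⁻¹⁹·888/5.6×10⁻²⁶) ≈ 1.007×10⁵ m/s.
B = mv/(|q|r) = (5.6×10⁻²⁶)(1.007×10⁵)/((3.2×10⁻¹⁹)(0.0175)) ≈ 1.01 T.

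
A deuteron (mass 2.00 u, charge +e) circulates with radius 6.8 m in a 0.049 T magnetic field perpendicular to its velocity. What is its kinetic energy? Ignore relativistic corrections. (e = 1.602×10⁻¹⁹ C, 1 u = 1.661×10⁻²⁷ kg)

KE ≈ 2.7×10⁶ eV

v = |q|Br/m, then KE = ½mv² = (qBr)²/(2m).
v = (1.602×10⁻¹⁹)(0.049)(6.8)/3.322×10⁻²⁷ ≈ 1.607×10⁷ m/s.
KE = ½(3.322×10⁻²⁷)(1.607×10⁷)² ≈ 4.3×10⁻¹³ J = 2.7×10⁶ eV.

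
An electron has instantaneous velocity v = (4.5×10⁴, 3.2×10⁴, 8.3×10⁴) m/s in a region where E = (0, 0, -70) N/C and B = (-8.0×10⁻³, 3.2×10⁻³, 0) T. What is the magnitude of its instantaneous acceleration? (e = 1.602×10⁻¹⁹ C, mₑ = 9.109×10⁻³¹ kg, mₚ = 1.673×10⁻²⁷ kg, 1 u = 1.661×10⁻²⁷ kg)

|a| ≈ 1.39×10¹⁴ m/s²

v×B = (-266, -664, 400) N/C.
E + v×B = (-266, -664, 330) N/C.
F = q(E + v×B) = (−1.602×10⁻¹⁹ C)·(-266, -664, 330) = (4.25×10⁻¹⁷, 1.06×10⁻¹⁶, -5.29×10⁻¹⁷) N.
|a| = |F|/m = 1.262×10⁻¹⁶/9.109×10⁻³¹ ≈ 1.39×10¹⁴ m/s².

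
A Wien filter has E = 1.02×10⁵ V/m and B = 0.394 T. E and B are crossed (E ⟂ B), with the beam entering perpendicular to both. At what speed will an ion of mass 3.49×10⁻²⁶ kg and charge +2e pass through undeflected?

For undeflected motion the electric and magnetic forces balance: qE = qvB.
v = E/B = 1.02×10⁵/0.394 = 2.59×10⁵ m/s.

v = 2.59×10⁵ m/s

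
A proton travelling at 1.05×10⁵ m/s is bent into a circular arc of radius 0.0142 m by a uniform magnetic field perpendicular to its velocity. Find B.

B ≈ 0.0772 T

From |q|vB = mv²/r, B = mv/(|q|r).
B = (1.673×10⁻²⁷)(1.05×10⁵)/((1.602×10⁻¹⁹)(0.0142)) ≈ 0.0772 T.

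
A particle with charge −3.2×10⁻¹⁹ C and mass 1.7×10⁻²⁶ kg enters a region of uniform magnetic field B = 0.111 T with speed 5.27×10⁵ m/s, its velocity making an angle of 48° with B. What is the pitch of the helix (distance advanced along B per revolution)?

v∥ = v cosθ = 5.27×10⁵·cos48° ≈ 3.526×10⁵ m/s.
T = 2πm/(|q|B) = 2π(1.7×10⁻²⁶)/((3.2×10⁻¹⁹)(0.111)) ≈ 3.007×10⁻⁶ s.
pitch = v∥ T = (3.526×10⁵)(3.007×10⁻⁶) ≈ 1.06 m.

p ≈ 1.06 m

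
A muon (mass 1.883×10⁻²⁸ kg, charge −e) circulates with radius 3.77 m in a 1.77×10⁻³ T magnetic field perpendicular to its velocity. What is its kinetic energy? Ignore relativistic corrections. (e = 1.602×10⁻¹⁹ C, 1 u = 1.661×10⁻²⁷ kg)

v = |q|Br/m, then KE = ½mv² = (qBr)²/(2m).
v = (1.602×10⁻¹⁹)(1.77×10⁻³)(3.77)/1.883×10⁻²⁸ ≈ 5.677×10⁶ m/s.
KE = ½(1.883×10⁻²⁸)(5.677×10⁶)² ≈ 3.03×10⁻¹⁵ J.

KE ≈ 3.03×10⁻¹⁵ J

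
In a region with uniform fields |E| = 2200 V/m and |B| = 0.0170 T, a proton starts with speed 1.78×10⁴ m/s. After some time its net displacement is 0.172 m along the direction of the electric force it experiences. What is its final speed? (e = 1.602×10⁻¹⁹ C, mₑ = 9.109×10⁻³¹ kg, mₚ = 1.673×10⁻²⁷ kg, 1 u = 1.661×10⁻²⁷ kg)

v_f ≈ 2.70×10⁵ m/s

B does no work; ΔKE = |q|E d.
½mv_f² = ½mv₀² + |q|Ed = ½(1.673×10⁻²⁷)(1.78×10⁴)² + (1.602×10⁻¹⁹)(2200)(0.172) ≈ 2.650×10⁻¹⁹ J + 6.062×10⁻¹⁷ J ≈ 6.088×10⁻¹⁷ J.
v_f = √(2·6.088×10⁻¹⁷/1.673×10⁻²⁷) ≈ 2.70×10⁵ m/s.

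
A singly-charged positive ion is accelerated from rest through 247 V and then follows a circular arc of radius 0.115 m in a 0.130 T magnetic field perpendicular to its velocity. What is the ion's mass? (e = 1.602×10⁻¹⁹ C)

m ≈ 7.25×10⁻²⁶ kg

Combine |q|V = ½mv² and r = mv/(|q|B): eliminate v to get m = qB²r²/(2V).
m = (1.602×10⁻¹⁹)(0.130)²(0.115)²/(2·247) ≈ 7.25×10⁻²⁶ kg.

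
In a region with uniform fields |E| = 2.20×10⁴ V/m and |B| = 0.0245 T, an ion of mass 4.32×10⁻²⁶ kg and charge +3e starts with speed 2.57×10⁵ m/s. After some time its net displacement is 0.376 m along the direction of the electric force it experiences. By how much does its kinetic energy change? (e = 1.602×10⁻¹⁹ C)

The magnetic force is always ⟂ v and does no work; only the electric force changes KE.
ΔKE = F_E · d = |q|E d = (4.806×10⁻¹⁹)(2.20×10⁴)(0.376) ≈ 3.98×10⁻¹⁵ J.

ΔKE ≈ 3.98×10⁻¹⁵ J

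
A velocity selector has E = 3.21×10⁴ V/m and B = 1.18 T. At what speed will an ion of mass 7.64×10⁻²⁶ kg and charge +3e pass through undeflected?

For undeflected motion the electric and magnetic forces balance: qE = qvB.
v = E/B = 3.21×10⁴/1.18 = 2.72×10⁴ m/s.

v = 2.72×10⁴ m/s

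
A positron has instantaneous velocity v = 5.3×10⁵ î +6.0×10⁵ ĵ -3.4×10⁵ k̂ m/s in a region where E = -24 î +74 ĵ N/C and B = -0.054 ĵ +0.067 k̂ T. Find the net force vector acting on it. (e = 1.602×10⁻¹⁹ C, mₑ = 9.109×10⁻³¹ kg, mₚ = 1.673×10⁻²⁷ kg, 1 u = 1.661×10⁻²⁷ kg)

v×B = (2.18×10⁴, -3.55×10⁴, -2.86×10⁴) N/C.
E + v×B = (2.18×10⁴, -3.54×10⁴, -2.86×10⁴) N/C.
F = q(E + v×B) = (1.602×10⁻¹⁹ C)·(2.18×10⁴, -3.54×10⁴, -2.86×10⁴) = (3.49×10⁻¹⁵, -5.68×10⁻¹⁵, -4.58×10⁻¹⁵) N.

F ≈ (3.49×10⁻¹⁵, -5.68×10⁻¹⁵, -4.58×10⁻¹⁵) N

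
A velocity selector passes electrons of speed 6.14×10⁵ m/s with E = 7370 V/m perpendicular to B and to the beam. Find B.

Balance of forces in the selector: qE = qvB ⇒ B = E/v.
B = 7370/6.14×10⁵ = 0.0120 T.

B = 0.0120 T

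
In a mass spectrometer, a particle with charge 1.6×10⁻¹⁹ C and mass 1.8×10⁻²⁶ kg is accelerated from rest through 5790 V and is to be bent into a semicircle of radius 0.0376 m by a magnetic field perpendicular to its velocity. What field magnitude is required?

v = √(2|q|V/m) = √(2·1.6×10⁻¹⁹·5790/1.8×10⁻²⁶) ≈ 3.208×10⁵ m/s.
B = mv/(|q|r) = (1.8×10⁻²⁶)(3.208×10⁵)/((1.6×10⁻¹⁹)(0.0376)) ≈ 0.960 T.

B ≈ 0.960 T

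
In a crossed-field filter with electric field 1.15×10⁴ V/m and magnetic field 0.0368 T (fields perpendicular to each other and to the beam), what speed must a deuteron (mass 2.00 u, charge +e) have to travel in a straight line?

v = 3.12×10⁵ m/s

Straight-line motion ⇒ electric and magnetic forces cancel, so E = vB.
v = E/B = 1.15×10⁴/0.0368 = 3.12×10⁵ m/s.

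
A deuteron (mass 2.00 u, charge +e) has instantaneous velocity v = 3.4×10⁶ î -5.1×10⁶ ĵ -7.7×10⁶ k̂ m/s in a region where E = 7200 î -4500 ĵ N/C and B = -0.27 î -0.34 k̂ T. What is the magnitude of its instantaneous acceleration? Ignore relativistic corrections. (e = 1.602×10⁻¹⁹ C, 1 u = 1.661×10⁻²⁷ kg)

|a| ≈ 1.89×10¹⁴ m/s²

v×B = (1.73×10⁶, 3.24×10⁶, -1.38×10⁶) N/C.
E + v×B = (1.74×10⁶, 3.23×10⁶, -1.38×10⁶) N/C.
F = q(E + v×B) = (1.602×10⁻¹⁹ C)·(1.74×10⁶, 3.23×10⁶, -1.38×10⁶) = (2.79×10⁻¹³, 5.18×10⁻¹³, -2.21×10⁻¹³) N.
|a| = |F|/m = 6.279×10⁻¹³/3.322×10⁻²⁷ ≈ 1.89×10¹⁴ m/s².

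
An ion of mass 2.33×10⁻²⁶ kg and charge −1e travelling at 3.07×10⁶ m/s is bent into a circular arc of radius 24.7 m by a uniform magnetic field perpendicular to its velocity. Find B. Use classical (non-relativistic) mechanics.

B ≈ 0.0181 T

From |q|vB = mv²/r, B = mv/(|q|r).
B = (2.33×10⁻²⁶)(3.07×10⁶)/((1.602×10⁻¹⁹)(24.7)) ≈ 0.0181 T.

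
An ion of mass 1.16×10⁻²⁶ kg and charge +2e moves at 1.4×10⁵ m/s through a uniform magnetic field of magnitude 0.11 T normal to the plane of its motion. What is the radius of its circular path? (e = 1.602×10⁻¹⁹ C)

The magnetic force provides the centripetal force: |q|vB = mv²/r.
r = mv/(|q|B) = (1.16×10⁻²⁶)(1.4×10⁵)/((3.204×10⁻¹⁹)(0.11)) ≈ 0.046 m.

r ≈ 0.046 m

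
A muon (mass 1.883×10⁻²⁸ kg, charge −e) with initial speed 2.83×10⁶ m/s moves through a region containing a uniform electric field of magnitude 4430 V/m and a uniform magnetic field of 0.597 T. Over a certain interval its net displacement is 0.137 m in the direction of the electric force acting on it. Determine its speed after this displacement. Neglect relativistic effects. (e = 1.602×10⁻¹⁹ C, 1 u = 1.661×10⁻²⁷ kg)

B does no work; ΔKE = |q|E d.
½mv_f² = ½mv₀² + |q|Ed = ½(1.883×10⁻²⁸)(2.83×10⁶)² + (1.602×10⁻¹⁹)(4430)(0.137) ≈ 7.540×10⁻¹⁶ J + 9.723×10⁻¹⁷ J ≈ 8.513×10⁻¹⁶ J.
v_f = √(2·8.513×10⁻¹⁶/1.883×10⁻²⁸) ≈ 3.01×10⁶ m/s.

v_f ≈ 3.01×10⁶ m/s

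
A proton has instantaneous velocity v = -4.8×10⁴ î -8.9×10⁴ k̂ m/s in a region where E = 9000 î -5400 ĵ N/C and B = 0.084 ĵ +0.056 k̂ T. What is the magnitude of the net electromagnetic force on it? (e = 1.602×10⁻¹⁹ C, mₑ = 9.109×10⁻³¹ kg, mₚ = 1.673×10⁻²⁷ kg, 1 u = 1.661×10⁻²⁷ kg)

|F| ≈ 2.75×10⁻¹⁵ N

v×B = (7480, 2690, -4030) N/C.
E + v×B = (1.65×10⁴, -2710, -4030) N/C.
F = q(E + v×B) = (1.602×10⁻¹⁹ C)·(1.65×10⁴, -2710, -4030) = (2.64×10⁻¹⁵, -4.34×10⁻¹⁶, -6.46×10⁻¹⁶) N.
|F| = 2.75×10⁻¹⁵ N.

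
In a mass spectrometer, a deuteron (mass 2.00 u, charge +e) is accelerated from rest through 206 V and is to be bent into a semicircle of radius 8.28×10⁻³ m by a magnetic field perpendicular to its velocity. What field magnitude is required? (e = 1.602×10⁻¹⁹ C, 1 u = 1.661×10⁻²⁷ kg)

B ≈ 0.353 T

v = √(2|q|V/m) = √(2·1.602×10⁻¹⁹·206/3.322×10⁻²⁷) ≈ 1.410×10⁵ m/s.
B = mv/(|q|r) = (3.322×10⁻²⁷)(1.410×10⁵)/((1.602×10⁻¹⁹)(8.28×10⁻³)) ≈ 0.353 T.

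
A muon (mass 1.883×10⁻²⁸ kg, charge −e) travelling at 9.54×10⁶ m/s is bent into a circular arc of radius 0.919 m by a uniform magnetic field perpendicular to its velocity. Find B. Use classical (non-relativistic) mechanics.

B ≈ 0.0122 T

From |q|vB = mv²/r, B = mv/(|q|r).
B = (1.883×10⁻²⁸)(9.54×10⁶)/((1.602×10⁻¹⁹)(0.919)) ≈ 0.0122 T.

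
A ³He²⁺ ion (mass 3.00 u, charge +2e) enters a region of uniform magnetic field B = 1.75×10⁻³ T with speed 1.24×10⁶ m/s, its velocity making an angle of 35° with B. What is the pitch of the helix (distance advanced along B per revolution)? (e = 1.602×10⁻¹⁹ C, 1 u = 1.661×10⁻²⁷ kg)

v∥ = v cosθ = 1.24×10⁶·cos35° ≈ 1.016×10⁶ m/s.
T = 2πm/(|q|B) = 2π(4.983×10⁻²⁷)/((3.204×10⁻¹⁹)(1.75×10⁻³)) ≈ 5.584×10⁻⁵ s.
pitch = v∥ T = (1.016×10⁶)(5.584×10⁻⁵) ≈ 56.7 m.

p ≈ 56.7 m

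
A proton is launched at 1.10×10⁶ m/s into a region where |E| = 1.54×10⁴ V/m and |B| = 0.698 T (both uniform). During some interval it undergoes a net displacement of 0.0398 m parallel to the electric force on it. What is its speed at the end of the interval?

B does no work; ΔKE = |q|E d.
½mv_f² = ½mv₀² + |q|Ed = ½(1.673×10⁻²⁷)(1.10×10⁶)² + (1.602×10⁻¹⁹)(1.54×10⁴)(0.0398) ≈ 1.012×10⁻¹⁵ J + 9.819×10⁻¹⁷ J ≈ 1.110×10⁻¹⁵ J.
v_f = √(2·1.110×10⁻¹⁵/1.673×10⁻²⁷) ≈ 1.15×10⁶ m/s.

v_f ≈ 1.15×10⁶ m/s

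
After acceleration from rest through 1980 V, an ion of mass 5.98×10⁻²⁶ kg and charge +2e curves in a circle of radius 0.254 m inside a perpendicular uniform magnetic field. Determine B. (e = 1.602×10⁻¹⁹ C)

B ≈ 0.107 T

v = √(2|q|V/m) = √(2·3.204×10⁻¹⁹·1980/5.98×10⁻²⁶) ≈ 1.457×10⁵ m/s.
B = mv/(|q|r) = (5.98×10⁻²⁶)(1.457×10⁵)/((3.204×10⁻¹⁹)(0.254)) ≈ 0.107 T.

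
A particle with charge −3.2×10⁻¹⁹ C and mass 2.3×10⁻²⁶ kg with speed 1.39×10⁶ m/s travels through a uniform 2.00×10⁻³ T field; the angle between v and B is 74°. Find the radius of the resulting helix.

v⊥ = v sinθ = 1.39×10⁶·sin74° ≈ 1.336×10⁶ m/s.
r = m v⊥/(|q|B) = (2.3×10⁻²⁶)(1.336×10⁶)/((3.2×10⁻¹⁹)(2.00×10⁻³)) ≈ 48.0 m.

r ≈ 48.0 m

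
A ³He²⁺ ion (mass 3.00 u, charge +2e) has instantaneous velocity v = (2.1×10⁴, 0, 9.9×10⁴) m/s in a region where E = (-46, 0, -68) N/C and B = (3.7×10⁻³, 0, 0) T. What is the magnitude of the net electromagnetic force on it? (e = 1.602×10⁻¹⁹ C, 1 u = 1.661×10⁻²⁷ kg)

v×B = (0, 366, 0) N/C.
E + v×B = (-46.0, 366, -68.0) N/C.
F = q(E + v×B) = (3.204×10⁻¹⁹ C)·(-46.0, 366, -68.0) = (-1.47×10⁻¹⁷, 1.17×10⁻¹⁶, -2.18×10⁻¹⁷) N.
|F| = 1.20×10⁻¹⁶ N.

|F| ≈ 1.20×10⁻¹⁶ N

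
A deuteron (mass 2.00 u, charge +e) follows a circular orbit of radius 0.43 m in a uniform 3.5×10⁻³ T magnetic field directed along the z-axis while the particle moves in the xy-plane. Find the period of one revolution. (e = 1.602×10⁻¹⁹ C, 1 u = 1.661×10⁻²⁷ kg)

T ≈ 3.7×10⁻⁵ s

The cyclotron period depends only on m, q, B: T = 2πm/(|q|B).
T = 2π(3.322×10⁻²⁷)/((1.602×10⁻¹⁹)(3.5×10⁻³)) ≈ 3.7×10⁻⁵ s.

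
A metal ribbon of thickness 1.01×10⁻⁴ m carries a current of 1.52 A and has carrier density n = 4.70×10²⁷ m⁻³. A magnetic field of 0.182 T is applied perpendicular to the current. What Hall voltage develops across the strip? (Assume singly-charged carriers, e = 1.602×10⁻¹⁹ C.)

V_H = IB/(n e t).
V_H = (1.52)(0.182)/((4.70×10²⁷)(1.602×10⁻¹⁹)(1.01×10⁻⁴)) ≈ 3.64×10⁻⁶ V.

V_H ≈ 3.64×10⁻⁶ V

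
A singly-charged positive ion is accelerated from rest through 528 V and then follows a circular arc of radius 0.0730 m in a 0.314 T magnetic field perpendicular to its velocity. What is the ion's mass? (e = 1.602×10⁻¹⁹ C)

Combine |q|V = ½mv² and r = mv/(|q|B): eliminate v to get m = qB²r²/(2V).
m = (1.602×10⁻¹⁹)(0.314)²(0.0730)²/(2·528) ≈ 7.97×10⁻²⁶ kg.

m ≈ 7.97×10⁻²⁶ kg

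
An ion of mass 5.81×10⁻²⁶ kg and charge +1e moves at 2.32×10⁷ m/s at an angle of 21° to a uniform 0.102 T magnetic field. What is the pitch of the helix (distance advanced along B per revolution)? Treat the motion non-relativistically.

v∥ = v cosθ = 2.32×10⁷·cos21° ≈ 2.166×10⁷ m/s.
T = 2πm/(|q|B) = 2π(5.81×10⁻²⁶)/((1.602×10⁻¹⁹)(0.102)) ≈ 2.234×10⁻⁵ s.
pitch = v∥ T = (2.166×10⁷)(2.234×10⁻⁵) ≈ 484 m.

p ≈ 484 m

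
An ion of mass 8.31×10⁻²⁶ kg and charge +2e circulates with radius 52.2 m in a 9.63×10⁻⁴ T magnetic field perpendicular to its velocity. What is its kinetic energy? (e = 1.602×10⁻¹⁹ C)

KE ≈ 9740 eV

v = |q|Br/m, then KE = ½mv² = (qBr)²/(2m).
v = (3.204×10⁻¹⁹)(9.63×10⁻⁴)(52.2)/8.31×10⁻²⁶ ≈ 1.938×10⁵ m/s.
KE = ½(8.31×10⁻²⁶)(1.938×10⁵)² ≈ 1.56×10⁻¹⁵ J = 9740 eV.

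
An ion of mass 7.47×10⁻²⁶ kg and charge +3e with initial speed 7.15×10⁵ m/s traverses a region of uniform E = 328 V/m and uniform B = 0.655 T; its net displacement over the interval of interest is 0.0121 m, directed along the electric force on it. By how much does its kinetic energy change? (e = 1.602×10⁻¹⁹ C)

The magnetic force is always ⟂ v and does no work; only the electric force changes KE.
ΔKE = F_E · d = |q|E d = (4.806×10⁻¹⁹)(328)(0.0121) ≈ 1.91×10⁻¹⁸ J.

ΔKE ≈ 1.91×10⁻¹⁸ J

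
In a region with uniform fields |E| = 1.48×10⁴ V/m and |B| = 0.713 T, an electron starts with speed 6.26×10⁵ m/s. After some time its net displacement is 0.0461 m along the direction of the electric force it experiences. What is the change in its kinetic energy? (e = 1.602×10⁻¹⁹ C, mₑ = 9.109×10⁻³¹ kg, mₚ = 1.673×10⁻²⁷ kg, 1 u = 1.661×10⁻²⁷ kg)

The magnetic force is always ⟂ v and does no work; only the electric force changes KE.
ΔKE = F_E · d = |q|E d = (1.602×10⁻¹⁹)(1.48×10⁴)(0.0461) ≈ 1.09×10⁻¹⁶ J.

ΔKE ≈ 1.09×10⁻¹⁶ J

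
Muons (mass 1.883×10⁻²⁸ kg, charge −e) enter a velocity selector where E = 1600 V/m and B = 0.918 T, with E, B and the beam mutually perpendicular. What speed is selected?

For undeflected motion the electric and magnetic forces balance: qE = qvB.
v = E/B = 1600/0.918 = 1740 m/s.

v = 1740 m/s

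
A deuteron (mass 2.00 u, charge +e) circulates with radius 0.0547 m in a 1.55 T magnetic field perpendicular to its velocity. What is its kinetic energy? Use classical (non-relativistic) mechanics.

KE ≈ 1.73×10⁵ eV

v = |q|Br/m, then KE = ½mv² = (qBr)²/(2m).
v = (1.602×10⁻¹⁹)(1.55)(0.0547)/3.322×10⁻²⁷ ≈ 4.089×10⁶ m/s.
KE = ½(3.322×10⁻²⁷)(4.089×10⁶)² ≈ 2.78×10⁻¹⁴ J = 1.73×10⁵ eV.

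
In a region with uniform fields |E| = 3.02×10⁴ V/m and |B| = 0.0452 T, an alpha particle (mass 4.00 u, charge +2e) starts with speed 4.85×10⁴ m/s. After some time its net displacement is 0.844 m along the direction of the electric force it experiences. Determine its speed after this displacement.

B does no work; ΔKE = |q|E d.
½mv_f² = ½mv₀² + |q|Ed = ½(6.644×10⁻²⁷)(4.85×10⁴)² + (3.204×10⁻¹⁹)(3.02×10⁴)(0.844) ≈ 7.814×10⁻¹⁸ J + 8.167×10⁻¹⁵ J ≈ 8.174×10⁻¹⁵ J.
v_f = √(2·8.174×10⁻¹⁵/6.644×10⁻²⁷) ≈ 1.57×10⁶ m/s.

v_f ≈ 1.57×10⁶ m/s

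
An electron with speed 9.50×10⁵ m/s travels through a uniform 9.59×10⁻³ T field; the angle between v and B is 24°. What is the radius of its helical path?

v⊥ = v sinθ = 9.50×10⁵·sin24° ≈ 3.864×10⁵ m/s.
r = m v⊥/(|q|B) = (9.109×10⁻³¹)(3.864×10⁵)/((1.602×10⁻¹⁹)(9.59×10⁻³)) ≈ 2.29×10⁻⁴ m.

r ≈ 2.29×10⁻⁴ m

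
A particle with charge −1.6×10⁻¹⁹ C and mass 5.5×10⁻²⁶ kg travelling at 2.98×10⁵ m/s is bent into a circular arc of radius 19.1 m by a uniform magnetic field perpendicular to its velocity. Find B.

From |q|vB = mv²/r, B = mv/(|q|r).
B = (5.5×10⁻²⁶)(2.98×10⁵)/((1.6×10⁻¹⁹)(19.1)) ≈ 5.36×10⁻³ T.

B ≈ 5.36×10⁻³ T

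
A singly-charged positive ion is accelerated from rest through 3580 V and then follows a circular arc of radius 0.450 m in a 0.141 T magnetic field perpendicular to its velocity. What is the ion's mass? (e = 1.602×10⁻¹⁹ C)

m ≈ 9.01×10⁻²⁶ kg

Combine |q|V = ½mv² and r = mv/(|q|B): eliminate v to get m = qB²r²/(2V).
m = (1.602×10⁻¹⁹)(0.141)²(0.450)²/(2·3580) ≈ 9.01×10⁻²⁶ kg.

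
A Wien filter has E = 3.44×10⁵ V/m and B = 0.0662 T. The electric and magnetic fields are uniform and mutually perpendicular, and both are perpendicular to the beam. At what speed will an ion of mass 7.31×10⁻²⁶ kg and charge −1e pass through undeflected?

Zero net Lorentz force requires |qE| = |q v×B|, i.e. E = vB.
v = E/B = 3.44×10⁵/0.0662 = 5.20×10⁶ m/s.

v = 5.20×10⁶ m/s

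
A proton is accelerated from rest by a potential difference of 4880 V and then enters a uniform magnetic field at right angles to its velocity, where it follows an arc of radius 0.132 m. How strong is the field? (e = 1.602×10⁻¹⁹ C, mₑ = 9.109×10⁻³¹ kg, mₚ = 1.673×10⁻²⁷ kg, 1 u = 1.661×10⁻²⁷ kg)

v = √(2|q|V/m) = √(2·1.602×10⁻¹⁹·4880/1.673×10⁻²⁷) ≈ 9.667×10⁵ m/s.
B = mv/(|q|r) = (1.673×10⁻²⁷)(9.667×10⁵)/((1.602×10⁻¹⁹)(0.132)) ≈ 0.0765 T.

B ≈ 0.0765 T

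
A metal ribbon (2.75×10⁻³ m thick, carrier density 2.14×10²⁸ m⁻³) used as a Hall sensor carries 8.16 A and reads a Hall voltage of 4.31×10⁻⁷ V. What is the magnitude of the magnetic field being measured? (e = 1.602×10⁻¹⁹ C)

B ≈ 0.498 T

From V_H = IB/(n e t), B = V_H n e t / I.
B = (4.31×10⁻⁷)(2.14×10²⁸)(1.602×10⁻¹⁹)(2.75×10⁻³)/8.16 ≈ 0.498 T.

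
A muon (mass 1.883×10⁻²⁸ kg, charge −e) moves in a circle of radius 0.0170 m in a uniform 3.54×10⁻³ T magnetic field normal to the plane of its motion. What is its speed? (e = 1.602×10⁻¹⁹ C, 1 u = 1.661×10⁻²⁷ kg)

From |q|vB = mv²/r, v = |q|Br/m.
v = (1.602×10⁻¹⁹)(3.54×10⁻³)(0.0170)/1.883×10⁻²⁸ ≈ 5.12×10⁴ m/s.

v ≈ 5.12×10⁴ m/s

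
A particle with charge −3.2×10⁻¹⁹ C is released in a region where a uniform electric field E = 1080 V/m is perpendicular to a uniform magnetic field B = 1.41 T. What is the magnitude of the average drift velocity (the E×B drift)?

v_d ≈ 766 m/s

In crossed fields the guiding centre drifts at v_d = |E×B|/B² = E/B, independent of charge and mass.
v_d = 1080/1.41 = 766 m/s.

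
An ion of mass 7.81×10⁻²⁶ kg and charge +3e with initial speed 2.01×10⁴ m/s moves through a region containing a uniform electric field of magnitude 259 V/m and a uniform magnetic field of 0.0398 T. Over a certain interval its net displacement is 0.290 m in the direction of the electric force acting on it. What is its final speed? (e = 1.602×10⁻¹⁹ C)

v_f ≈ 3.64×10⁴ m/s

B does no work; ΔKE = |q|E d.
½mv_f² = ½mv₀² + |q|Ed = ½(7.81×10⁻²⁶)(2.01×10⁴)² + (4.806×10⁻¹⁹)(259)(0.290) ≈ 1.578×10⁻¹⁷ J + 3.610×10⁻¹⁷ J ≈ 5.187×10⁻¹⁷ J.
v_f = √(2·5.187×10⁻¹⁷/7.81×10⁻²⁶) ≈ 3.64×10⁴ m/s.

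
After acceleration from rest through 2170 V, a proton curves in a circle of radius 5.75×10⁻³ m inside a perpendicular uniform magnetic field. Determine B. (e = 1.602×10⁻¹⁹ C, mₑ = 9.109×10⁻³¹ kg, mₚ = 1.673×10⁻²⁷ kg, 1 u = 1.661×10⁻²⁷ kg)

v = √(2|q|V/m) = √(2·1.602×10⁻¹⁹·2170/1.673×10⁻²⁷) ≈ 6.447×10⁵ m/s.
B = mv/(|q|r) = (1.673×10⁻²⁷)(6.447×10⁵)/((1.602×10⁻¹⁹)(5.75×10⁻³)) ≈ 1.17 T.

B ≈ 1.17 T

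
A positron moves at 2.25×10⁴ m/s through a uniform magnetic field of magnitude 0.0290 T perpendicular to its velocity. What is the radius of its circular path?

r ≈ 4.41×10⁻⁶ m

The magnetic force provides the centripetal force: |q|vB = mv²/r.
r = mv/(|q|B) = (9.109×10⁻³¹)(2.25×10⁴)/((1.602×10⁻¹⁹)(0.0290)) ≈ 4.41×10⁻⁶ m.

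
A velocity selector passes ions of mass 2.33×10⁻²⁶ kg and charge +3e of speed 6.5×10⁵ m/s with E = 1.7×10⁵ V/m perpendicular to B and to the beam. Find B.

B = 0.26 T

Balance of forces in the selector: qE = qvB ⇒ B = E/v.
B = 1.7×10⁵/6.5×10⁵ = 0.26 T.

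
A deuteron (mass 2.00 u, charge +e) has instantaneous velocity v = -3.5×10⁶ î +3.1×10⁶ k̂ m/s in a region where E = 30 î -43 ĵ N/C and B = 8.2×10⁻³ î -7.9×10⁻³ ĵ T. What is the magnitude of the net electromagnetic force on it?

|F| ≈ 7.18×10⁻¹⁵ N

v×B = (2.45×10⁴, 2.54×10⁴, 2.77×10⁴) N/C.
E + v×B = (2.45×10⁴, 2.54×10⁴, 2.77×10⁴) N/C.
F = q(E + v×B) = (1.602×10⁻¹⁹ C)·(2.45×10⁴, 2.54×10⁴, 2.77×10⁴) = (3.93×10⁻¹⁵, 4.07×10⁻¹⁵, 4.43×10⁻¹⁵) N.
|F| = 7.18×10⁻¹⁵ N.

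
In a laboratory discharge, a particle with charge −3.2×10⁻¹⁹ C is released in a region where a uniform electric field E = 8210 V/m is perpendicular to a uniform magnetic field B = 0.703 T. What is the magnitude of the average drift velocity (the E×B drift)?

In crossed fields the guiding centre drifts at v_d = |E×B|/B² = E/B, independent of charge and mass.
v_d = 8210/0.703 = 1.17×10⁴ m/s.

v_d ≈ 1.17×10⁴ m/s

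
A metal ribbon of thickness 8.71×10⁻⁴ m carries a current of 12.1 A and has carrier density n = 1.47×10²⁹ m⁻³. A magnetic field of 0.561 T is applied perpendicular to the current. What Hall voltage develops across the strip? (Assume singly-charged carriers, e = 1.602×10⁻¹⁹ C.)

V_H ≈ 3.31×10⁻⁷ V

V_H = IB/(n e t).
V_H = (12.1)(0.561)/((1.47×10²⁹)(1.602×10⁻¹⁹)(8.71×10⁻⁴)) ≈ 3.31×10⁻⁷ V.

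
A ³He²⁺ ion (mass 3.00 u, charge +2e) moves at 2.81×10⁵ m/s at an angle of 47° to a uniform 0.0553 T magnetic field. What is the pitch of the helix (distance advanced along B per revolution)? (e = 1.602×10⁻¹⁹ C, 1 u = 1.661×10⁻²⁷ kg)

p ≈ 0.339 m

v∥ = v cosθ = 2.81×10⁵·cos47° ≈ 1.916×10⁵ m/s.
T = 2πm/(|q|B) = 2π(4.983×10⁻²⁷)/((3.204×10⁻¹⁹)(0.0553)) ≈ 1.767×10⁻⁶ s.
pitch = v∥ T = (1.916×10⁵)(1.767×10⁻⁶) ≈ 0.339 m.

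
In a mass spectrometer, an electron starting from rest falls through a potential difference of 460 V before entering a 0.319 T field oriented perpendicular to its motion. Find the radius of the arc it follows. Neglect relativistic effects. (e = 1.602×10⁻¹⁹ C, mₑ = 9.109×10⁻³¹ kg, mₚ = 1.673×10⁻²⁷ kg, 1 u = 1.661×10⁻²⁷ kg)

Acceleration: |q|V = ½mv² ⇒ v = √(2|q|V/m) = √(2·1.602×10⁻¹⁹·460/9.109×10⁻³¹) ≈ 1.272×10⁷ m/s.
In the field: r = mv/(|q|B) = (9.109×10⁻³¹)(1.272×10⁷)/((1.602×10⁻¹⁹)(0.319)) ≈ 2.27×10⁻⁴ m.

r ≈ 2.27×10⁻⁴ m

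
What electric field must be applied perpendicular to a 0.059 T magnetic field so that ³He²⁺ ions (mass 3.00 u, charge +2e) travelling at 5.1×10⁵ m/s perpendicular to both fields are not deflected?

E = 3.0×10⁴ V/m

For straight-line motion qE = qvB, so E = vB.
E = 5.1×10⁵ × 0.059 = 3.0×10⁴ V/m.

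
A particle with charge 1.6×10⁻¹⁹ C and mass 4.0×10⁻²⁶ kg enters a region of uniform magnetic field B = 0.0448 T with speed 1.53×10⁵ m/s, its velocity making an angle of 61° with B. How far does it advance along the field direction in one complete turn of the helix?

p ≈ 2.60 m

v∥ = v cosθ = 1.53×10⁵·cos61° ≈ 7.418×10⁴ m/s.
T = 2πm/(|q|B) = 2π(4.0×10⁻²⁶)/((1.6×10⁻¹⁹)(0.0448)) ≈ 3.506×10⁻⁵ s.
pitch = v∥ T = (7.418×10⁴)(3.506×10⁻⁵) ≈ 2.60 m.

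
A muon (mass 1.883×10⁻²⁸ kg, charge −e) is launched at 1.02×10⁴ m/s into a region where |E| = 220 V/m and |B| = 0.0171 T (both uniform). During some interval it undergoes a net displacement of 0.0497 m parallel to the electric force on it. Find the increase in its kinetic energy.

ΔKE ≈ 1.75×10⁻¹⁸ J

The magnetic force is always ⟂ v and does no work; only the electric force changes KE.
ΔKE = F_E · d = |q|E d = (1.602×10⁻¹⁹)(220)(0.0497) ≈ 1.75×10⁻¹⁸ J.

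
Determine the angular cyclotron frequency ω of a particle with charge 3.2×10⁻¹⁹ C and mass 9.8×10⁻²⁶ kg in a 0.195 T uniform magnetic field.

ω ≈ 6.37×10⁵ rad/s

ω = |q|B/m.
ω = (3.2×10⁻¹⁹)(0.195)/9.8×10⁻²⁶ ≈ 6.37×10⁵ rad/s.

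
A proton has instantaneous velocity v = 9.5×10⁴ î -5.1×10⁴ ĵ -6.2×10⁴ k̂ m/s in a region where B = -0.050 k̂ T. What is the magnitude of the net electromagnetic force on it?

v×B = (2550, 4750, 0) N/C.
F = q v×B = (1.602×10⁻¹⁹ C)·(2550, 4750, 0) = (4.09×10⁻¹⁶, 7.61×10⁻¹⁶, 0) N.
|F| = 8.64×10⁻¹⁶ N.

|F| ≈ 8.64×10⁻¹⁶ N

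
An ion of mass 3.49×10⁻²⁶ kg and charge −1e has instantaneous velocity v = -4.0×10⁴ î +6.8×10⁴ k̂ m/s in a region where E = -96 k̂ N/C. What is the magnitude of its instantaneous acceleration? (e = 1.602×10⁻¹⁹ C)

Only an electric field acts, so F = qE = (−1.602×10⁻¹⁹ C)·(0, 0, -96.0) = (0, 0, 1.54×10⁻¹⁷) N.
|a| = |F|/m = 1.538×10⁻¹⁷/3.49×10⁻²⁶ ≈ 4.41×10⁸ m/s².

|a| ≈ 4.41×10⁸ m/s²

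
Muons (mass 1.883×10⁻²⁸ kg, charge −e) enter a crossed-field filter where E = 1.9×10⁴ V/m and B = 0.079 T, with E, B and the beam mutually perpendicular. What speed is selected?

v = 2.4×10⁵ m/s

Straight-line motion ⇒ electric and magnetic forces cancel, so E = vB.
v = E/B = 1.9×10⁴/0.079 = 2.4×10⁵ m/s.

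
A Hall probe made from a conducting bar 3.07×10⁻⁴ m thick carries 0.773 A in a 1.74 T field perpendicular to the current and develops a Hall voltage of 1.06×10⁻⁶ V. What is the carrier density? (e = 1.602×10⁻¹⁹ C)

n ≈ 2.58×10²⁸ m⁻³

From V_H = IB/(n e t), n = IB/(V_H e t).
n = (0.773)(1.74)/((1.06×10⁻⁶)(1.602×10⁻¹⁹)(3.07×10⁻⁴)) ≈ 2.58×10²⁸ m⁻³.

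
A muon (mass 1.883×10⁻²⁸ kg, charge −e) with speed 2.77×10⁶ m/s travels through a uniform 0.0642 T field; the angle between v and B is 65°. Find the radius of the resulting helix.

r ≈ 0.0460 m

v⊥ = v sinθ = 2.77×10⁶·sin65° ≈ 2.510×10⁶ m/s.
r = m v⊥/(|q|B) = (1.883×10⁻²⁸)(2.510×10⁶)/((1.602×10⁻¹⁹)(0.0642)) ≈ 0.0460 m.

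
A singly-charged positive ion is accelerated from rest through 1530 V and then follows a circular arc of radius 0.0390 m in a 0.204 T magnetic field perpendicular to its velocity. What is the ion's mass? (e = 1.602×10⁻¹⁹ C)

m ≈ 3.31×10⁻²⁷ kg

Combine |q|V = ½mv² and r = mv/(|q|B): eliminate v to get m = qB²r²/(2V).
m = (1.602×10⁻¹⁹)(0.204)²(0.0390)²/(2·1530) ≈ 3.31×10⁻²⁷ kg.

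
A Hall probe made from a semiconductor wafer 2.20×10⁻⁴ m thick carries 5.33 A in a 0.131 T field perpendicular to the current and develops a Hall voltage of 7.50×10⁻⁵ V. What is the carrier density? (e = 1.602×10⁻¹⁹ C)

n ≈ 2.64×10²⁶ m⁻³

From V_H = IB/(n e t), n = IB/(V_H e t).
n = (5.33)(0.131)/((7.50×10⁻⁵)(1.602×10⁻¹⁹)(2.20×10⁻⁴)) ≈ 2.64×10²⁶ m⁻³.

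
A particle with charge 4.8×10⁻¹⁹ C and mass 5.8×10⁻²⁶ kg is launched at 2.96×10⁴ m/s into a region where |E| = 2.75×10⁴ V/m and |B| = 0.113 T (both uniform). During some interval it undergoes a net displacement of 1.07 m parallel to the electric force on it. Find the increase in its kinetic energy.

ΔKE ≈ 1.41×10⁻¹⁴ J

The magnetic force is always ⟂ v and does no work; only the electric force changes KE.
ΔKE = F_E · d = |q|E d = (4.8×10⁻¹⁹)(2.75×10⁴)(1.07) ≈ 1.41×10⁻¹⁴ J.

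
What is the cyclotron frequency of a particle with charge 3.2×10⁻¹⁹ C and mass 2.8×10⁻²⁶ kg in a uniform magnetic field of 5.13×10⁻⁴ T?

f ≈ 933 Hz

f = |q|B/(2πm).
f = (3.2×10⁻¹⁹)(5.13×10⁻⁴)/(2π·2.8×10⁻²⁶) ≈ 933 Hz.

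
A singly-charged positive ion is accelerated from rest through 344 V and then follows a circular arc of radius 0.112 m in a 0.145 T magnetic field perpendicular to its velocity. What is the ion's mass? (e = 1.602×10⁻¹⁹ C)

Combine |q|V = ½mv² and r = mv/(|q|B): eliminate v to get m = qB²r²/(2V).
m = (1.602×10⁻¹⁹)(0.145)²(0.112)²/(2·344) ≈ 6.14×10⁻²⁶ kg.

m ≈ 6.14×10⁻²⁶ kg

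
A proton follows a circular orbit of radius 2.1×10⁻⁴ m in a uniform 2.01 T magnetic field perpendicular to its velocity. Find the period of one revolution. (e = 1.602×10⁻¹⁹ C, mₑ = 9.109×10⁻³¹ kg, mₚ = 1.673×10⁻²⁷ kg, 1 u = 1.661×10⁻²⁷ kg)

T ≈ 3.26×10⁻⁸ s

The cyclotron period depends only on m, q, B: T = 2πm/(|q|B).
T = 2π(1.673×10⁻²⁷)/((1.602×10⁻¹⁹)(2.01)) ≈ 3.26×10⁻⁸ s.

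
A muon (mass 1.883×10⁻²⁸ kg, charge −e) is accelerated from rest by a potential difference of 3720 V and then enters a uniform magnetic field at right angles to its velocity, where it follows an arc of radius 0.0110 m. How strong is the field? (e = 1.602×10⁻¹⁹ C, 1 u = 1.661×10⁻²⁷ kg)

v = √(2|q|V/m) = √(2·1.602×10⁻¹⁹·3720/1.883×10⁻²⁸) ≈ 2.516×10⁶ m/s.
B = mv/(|q|r) = (1.883×10⁻²⁸)(2.516×10⁶)/((1.602×10⁻¹⁹)(0.0110)) ≈ 0.269 T.

B ≈ 0.269 T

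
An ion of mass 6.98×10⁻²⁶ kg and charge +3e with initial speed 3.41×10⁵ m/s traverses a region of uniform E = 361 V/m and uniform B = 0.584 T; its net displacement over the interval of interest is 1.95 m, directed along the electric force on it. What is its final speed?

B does no work; ΔKE = |q|E d.
½mv_f² = ½mv₀² + |q|Ed = ½(6.98×10⁻²⁶)(3.41×10⁵)² + (4.806×10⁻¹⁹)(361)(1.95) ≈ 4.058×10⁻¹⁵ J + 3.383×10⁻¹⁶ J ≈ 4.397×10⁻¹⁵ J.
v_f = √(2·4.397×10⁻¹⁵/6.98×10⁻²⁶) ≈ 3.55×10⁵ m/s.

v_f ≈ 3.55×10⁵ m/s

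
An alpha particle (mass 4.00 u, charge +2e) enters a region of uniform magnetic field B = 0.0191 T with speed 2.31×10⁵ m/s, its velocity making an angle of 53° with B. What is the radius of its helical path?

r ≈ 0.200 m

v⊥ = v sinθ = 2.31×10⁵·sin53° ≈ 1.845×10⁵ m/s.
r = m v⊥/(|q|B) = (6.644×10⁻²⁷)(1.845×10⁵)/((3.204×10⁻¹⁹)(0.0191)) ≈ 0.200 m.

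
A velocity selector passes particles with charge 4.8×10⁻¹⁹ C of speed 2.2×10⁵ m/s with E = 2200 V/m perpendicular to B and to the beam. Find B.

B = 0.010 T

Balance of forces in the selector: qE = qvB ⇒ B = E/v.
B = 2200/2.2×10⁵ = 0.010 T.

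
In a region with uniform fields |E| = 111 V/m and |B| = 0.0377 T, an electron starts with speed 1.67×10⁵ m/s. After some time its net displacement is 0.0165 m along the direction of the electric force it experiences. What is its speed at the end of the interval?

B does no work; ΔKE = |q|E d.
½mv_f² = ½mv₀² + |q|Ed = ½(9.109×10⁻³¹)(1.67×10⁵)² + (1.602×10⁻¹⁹)(111)(0.0165) ≈ 1.270×10⁻²⁰ J + 2.934×10⁻¹⁹ J ≈ 3.061×10⁻¹⁹ J.
v_f = √(2·3.061×10⁻¹⁹/9.109×10⁻³¹) ≈ 8.20×10⁵ m/s.

v_f ≈ 8.20×10⁵ m/s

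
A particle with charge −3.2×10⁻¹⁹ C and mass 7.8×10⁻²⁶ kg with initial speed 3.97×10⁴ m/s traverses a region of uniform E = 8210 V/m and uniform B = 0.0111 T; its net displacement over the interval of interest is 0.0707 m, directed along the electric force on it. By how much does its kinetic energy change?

ΔKE ≈ 1.86×10⁻¹⁶ J

The magnetic force is always ⟂ v and does no work; only the electric force changes KE.
ΔKE = F_E · d = |q|E d = (3.2×10⁻¹⁹)(8210)(0.0707) ≈ 1.86×10⁻¹⁶ J.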